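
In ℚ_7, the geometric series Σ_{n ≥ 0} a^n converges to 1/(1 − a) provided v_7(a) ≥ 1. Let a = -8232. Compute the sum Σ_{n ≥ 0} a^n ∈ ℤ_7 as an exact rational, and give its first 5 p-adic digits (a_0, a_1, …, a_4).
Σ a^n = 1/(1 − a) = 1/8233;  first 5 digits = (1, 0, 0, 4, 3)

v_7(a) = 3 ≥ 1, so the series converges in ℤ_7 to 1/(1 − a) = 1/(1 − (-8232)) = 1/8233. Expand this rational in ℤ_7: compute digits iteratively via d_i = x_i mod 7, x_{i+1} = (x_i − d_i)/7. The first 5 digits are (1, 0, 0, 4, 3).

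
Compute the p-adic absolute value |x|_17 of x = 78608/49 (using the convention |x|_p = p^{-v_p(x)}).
|78608/49|_17 = 1/4913

Step 1 — compute v_17(x) by factoring powers of 17 out of the numerator and denominator: v_17(78608/49) = 3. Step 2 — apply |x|_p = p^{-v_p(x)} = 17^{-3} = 1/4913.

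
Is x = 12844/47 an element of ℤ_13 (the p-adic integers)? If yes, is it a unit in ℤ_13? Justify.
x ∈ ℤ_13 but not a unit; v_13(x) = 2 > 0

ℤ_13 = {x ∈ ℚ_13 : v_13(x) ≥ 0} and ℤ_13^× = {x ∈ ℤ_13 : v_13(x) = 0}. Here v_13(12844/47) = v_13(num) − v_13(den) = 2; compare against these criteria.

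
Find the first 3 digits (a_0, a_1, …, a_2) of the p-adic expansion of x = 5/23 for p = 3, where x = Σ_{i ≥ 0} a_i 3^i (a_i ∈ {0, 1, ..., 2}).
(a_0, …, a_2) = (1, 0, 2)

v_3(5/23) = 0 (numerator and denominator both coprime to 3), so x ∈ ℤ_3^×. Compute digits iteratively via a_i = x_i mod 3, x_{i+1} = (x_i − a_i)/3, with x_0 = x:
  x_0 = 5/23;  a_0 = 1;  x_1 = (x_0 − 1)/3 = -6/23
  x_1 = -6/23;  a_1 = 0;  x_2 = (x_1 − 0)/3 = -2/23
  x_2 = -2/23;  a_2 = 2;  x_3 = (x_2 − 2)/3 = -16/23
Digits: (1, 0, 2).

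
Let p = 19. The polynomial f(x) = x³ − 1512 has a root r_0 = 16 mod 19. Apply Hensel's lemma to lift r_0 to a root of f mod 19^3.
r_2 = 1137 (mod 6859)

Hensel: r_{i+1} = r_i − f(r_i)/f′(r_i) mod 19^{i+2}, where f′(x) = 3x². Iterate:
  r_0 = 16 (mod 19)
  r_1 = 54 (mod 361)
  r_2 = 1137 (mod 6859)
Final: r = 1137 with f(r) ≡ 0 mod 19^3.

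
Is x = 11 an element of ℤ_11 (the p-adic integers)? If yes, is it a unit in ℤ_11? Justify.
x ∈ ℤ_11 but not a unit; v_11(x) = 1 > 0

ℤ_11 = {x ∈ ℚ_11 : v_11(x) ≥ 0} and ℤ_11^× = {x ∈ ℤ_11 : v_11(x) = 0}. Here v_11(11) = v_11(num) − v_11(den) = 1; compare against these criteria.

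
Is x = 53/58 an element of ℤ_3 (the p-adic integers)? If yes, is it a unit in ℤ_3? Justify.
x ∈ ℤ_3^× (unit); v_3(x) = 0

ℤ_3 = {x ∈ ℚ_3 : v_3(x) ≥ 0} and ℤ_3^× = {x ∈ ℤ_3 : v_3(x) = 0}. Here v_3(53/58) = v_3(num) − v_3(den) = 0; compare against these criteria.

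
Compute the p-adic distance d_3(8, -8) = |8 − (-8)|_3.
d_3(8, -8) = 1

Step 1 — x − y = 8 − (-8) = 16. Step 2 — v_3(16) = 0 (factor: 16 = (3^0 · 16); the sign does not affect v_p). Step 3 — |x − y|_3 = 3^{0} = 1.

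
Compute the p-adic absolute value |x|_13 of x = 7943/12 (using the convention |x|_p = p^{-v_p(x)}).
|7943/12|_13 = 1/169

Step 1 — compute v_13(x) by factoring powers of 13 out of the numerator and denominator: v_13(7943/12) = 2. Step 2 — apply |x|_p = p^{-v_p(x)} = 13^{-2} = 1/169.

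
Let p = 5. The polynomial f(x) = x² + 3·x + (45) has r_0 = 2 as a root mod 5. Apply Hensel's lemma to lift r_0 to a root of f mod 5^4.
r_3 = 212 (mod 625)

Hensel: r_{i+1} = r_i − f(r_i)·(f′(r_i))^{-1} mod 5^{i+2}, f′(x) = 2x + 3. Iterate:
  r_0 = 2 (mod 5)
  r_1 = 12 (mod 25)
  r_2 = 87 (mod 125)
  r_3 = 212 (mod 625)
Final: r = 212 satisfies f(r) ≡ 0 mod 5^4.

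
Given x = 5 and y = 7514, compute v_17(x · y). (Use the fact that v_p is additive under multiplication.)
v_17(37570) = 2

v_p(x) = 0 (factor: 5 = 17^0 · 5); v_p(y) = 2 (factor: 7514 = 17^2 · 26). Additivity: v_p(xy) = v_p(x) + v_p(y) = 0 + 2 = 2. (Direct check: xy = 37570 = 17^2 · (130).)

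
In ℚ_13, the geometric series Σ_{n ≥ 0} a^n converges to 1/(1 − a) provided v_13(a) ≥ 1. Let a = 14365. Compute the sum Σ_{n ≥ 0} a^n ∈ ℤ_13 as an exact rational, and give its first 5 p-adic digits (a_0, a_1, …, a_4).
Σ a^n = 1/(1 − a) = -1/14364;  first 5 digits = (1, 0, 7, 6, 10)

v_13(a) = 2 ≥ 1, so the series converges in ℤ_13 to 1/(1 − a) = 1/(1 − 14365) = -1/14364. Expand this rational in ℤ_13: compute digits iteratively via d_i = x_i mod 13, x_{i+1} = (x_i − d_i)/13. The first 5 digits are (1, 0, 7, 6, 10).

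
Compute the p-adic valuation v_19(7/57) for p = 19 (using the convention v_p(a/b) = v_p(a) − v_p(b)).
v_19(7/57) = -1

Factor powers of 19 from the numerator and denominator of the reduced fraction: 7 = 19^0 · 7 and 57 = 19^1 · 3. Apply v_p(a/b) = v_p(a) − v_p(b): v_19(7/57) = 0 − 1 = -1.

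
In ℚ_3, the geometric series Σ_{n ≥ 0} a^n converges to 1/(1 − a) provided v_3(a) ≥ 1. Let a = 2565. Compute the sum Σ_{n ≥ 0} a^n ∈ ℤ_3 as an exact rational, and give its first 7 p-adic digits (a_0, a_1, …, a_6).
Σ a^n = 1/(1 − a) = -1/2564;  first 7 digits = (1, 0, 0, 2, 1, 1, 1)

v_3(a) = 3 ≥ 1, so the series converges in ℤ_3 to 1/(1 − a) = 1/(1 − 2565) = -1/2564. Expand this rational in ℤ_3: compute digits iteratively via d_i = x_i mod 3, x_{i+1} = (x_i − d_i)/3. The first 7 digits are (1, 0, 0, 2, 1, 1, 1).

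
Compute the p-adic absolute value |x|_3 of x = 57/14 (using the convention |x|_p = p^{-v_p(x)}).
|57/14|_3 = 1/3

Step 1 — compute v_3(x) by factoring powers of 3 out of the numerator and denominator: v_3(57/14) = 1. Step 2 — apply |x|_p = p^{-v_p(x)} = 3^{-1} = 1/3.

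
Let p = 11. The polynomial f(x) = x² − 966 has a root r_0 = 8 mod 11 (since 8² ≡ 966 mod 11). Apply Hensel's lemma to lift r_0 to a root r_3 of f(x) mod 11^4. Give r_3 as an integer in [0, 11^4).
r_3 = 8126 (mod 14641)

Hensel's recurrence: r_{i+1} = r_i − f(r_i)·(f′(r_i))^{-1} mod 11^{i+2}, with f′(x) = 2x. Iterate:
  r_0 = 8 (mod 11)
  r_1 = 19 (mod 121)
  r_2 = 140 (mod 1331)
  r_3 = 8126 (mod 14641)
Final: r_3 = 8126, and one checks f(r_3) ≡ 0 mod 11^4.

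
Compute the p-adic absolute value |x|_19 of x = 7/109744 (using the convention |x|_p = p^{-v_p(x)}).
|7/109744|_19 = 6859

Step 1 — compute v_19(x) by factoring powers of 19 out of the numerator and denominator: v_19(7/109744) = -3. Step 2 — apply |x|_p = p^{-v_p(x)} = 19^{3} = 6859.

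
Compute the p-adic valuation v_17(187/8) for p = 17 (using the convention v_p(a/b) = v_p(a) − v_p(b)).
v_17(187/8) = 1

Factor powers of 17 from the numerator and denominator of the reduced fraction: 187 = 17^1 · 11 and 8 = 17^0 · 8. Apply v_p(a/b) = v_p(a) − v_p(b): v_17(187/8) = 1 − 0 = 1.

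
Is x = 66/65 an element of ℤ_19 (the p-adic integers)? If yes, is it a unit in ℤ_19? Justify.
x ∈ ℤ_19^× (unit); v_19(x) = 0

ℤ_19 = {x ∈ ℚ_19 : v_19(x) ≥ 0} and ℤ_19^× = {x ∈ ℤ_19 : v_19(x) = 0}. Here v_19(66/65) = v_19(num) − v_19(den) = 0; compare against these criteria.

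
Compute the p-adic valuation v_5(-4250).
v_5(-4250) = 3

v_5(n) is the largest exponent k such that 5^k divides n. Factor out: -4250 = -5^3 · 34. (Sign doesn't affect v_p.) So v_5(-4250) = 3.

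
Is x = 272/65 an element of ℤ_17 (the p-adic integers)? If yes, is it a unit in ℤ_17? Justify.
x ∈ ℤ_17 but not a unit; v_17(x) = 1 > 0

ℤ_17 = {x ∈ ℚ_17 : v_17(x) ≥ 0} and ℤ_17^× = {x ∈ ℤ_17 : v_17(x) = 0}. Here v_17(272/65) = v_17(num) − v_17(den) = 1; compare against these criteria.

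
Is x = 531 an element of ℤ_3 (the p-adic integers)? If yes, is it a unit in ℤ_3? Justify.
x ∈ ℤ_3 but not a unit; v_3(x) = 2 > 0

ℤ_3 = {x ∈ ℚ_3 : v_3(x) ≥ 0} and ℤ_3^× = {x ∈ ℤ_3 : v_3(x) = 0}. Here v_3(531) = v_3(num) − v_3(den) = 2; compare against these criteria.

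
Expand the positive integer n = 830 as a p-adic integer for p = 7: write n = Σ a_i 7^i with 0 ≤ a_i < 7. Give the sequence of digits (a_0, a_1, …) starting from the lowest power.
(a_0, a_1, …) = (4, 6, 2, 2)

Repeated division by 7 gives the digits low-to-high: 830 = 4 + 6·7^1 + 2·7^2 + 2·7^3. Digit sequence: (4, 6, 2, 2).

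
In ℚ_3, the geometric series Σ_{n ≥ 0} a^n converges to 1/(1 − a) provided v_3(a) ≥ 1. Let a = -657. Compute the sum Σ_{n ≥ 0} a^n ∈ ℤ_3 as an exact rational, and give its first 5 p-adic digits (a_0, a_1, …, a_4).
Σ a^n = 1/(1 − a) = 1/658;  first 5 digits = (1, 0, 2, 2, 1)

v_3(a) = 2 ≥ 1, so the series converges in ℤ_3 to 1/(1 − a) = 1/(1 − (-657)) = 1/658. Expand this rational in ℤ_3: compute digits iteratively via d_i = x_i mod 3, x_{i+1} = (x_i − d_i)/3. The first 5 digits are (1, 0, 2, 2, 1).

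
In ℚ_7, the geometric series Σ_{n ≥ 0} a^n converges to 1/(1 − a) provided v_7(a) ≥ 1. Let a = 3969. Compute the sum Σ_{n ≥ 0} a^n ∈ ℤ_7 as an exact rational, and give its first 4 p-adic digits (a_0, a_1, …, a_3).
Σ a^n = 1/(1 − a) = -1/3968;  first 4 digits = (1, 0, 4, 4)

v_7(a) = 2 ≥ 1, so the series converges in ℤ_7 to 1/(1 − a) = 1/(1 − 3969) = -1/3968. Expand this rational in ℤ_7: compute digits iteratively via d_i = x_i mod 7, x_{i+1} = (x_i − d_i)/7. The first 4 digits are (1, 0, 4, 4).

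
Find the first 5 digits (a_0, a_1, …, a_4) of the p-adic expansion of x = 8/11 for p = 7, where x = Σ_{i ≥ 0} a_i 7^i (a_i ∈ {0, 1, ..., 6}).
(a_0, …, a_4) = (2, 3, 4, 0, 5)

v_7(8/11) = 0 (numerator and denominator both coprime to 7), so x ∈ ℤ_7^×. Compute digits iteratively via a_i = x_i mod 7, x_{i+1} = (x_i − a_i)/7, with x_0 = x:
  x_0 = 8/11;  a_0 = 2;  x_1 = (x_0 − 2)/7 = -2/11
  x_1 = -2/11;  a_1 = 3;  x_2 = (x_1 − 3)/7 = -5/11
  x_2 = -5/11;  a_2 = 4;  x_3 = (x_2 − 4)/7 = -7/11
  x_3 = -7/11;  a_3 = 0;  x_4 = (x_3 − 0)/7 = -1/11
  x_4 = -1/11;  a_4 = 5;  x_5 = (x_4 − 5)/7 = -8/11
Digits: (2, 3, 4, 0, 5).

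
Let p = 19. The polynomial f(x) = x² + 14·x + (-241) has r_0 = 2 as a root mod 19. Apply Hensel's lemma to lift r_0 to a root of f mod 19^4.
r_3 = 94375 (mod 130321)

Hensel: r_{i+1} = r_i − f(r_i)·(f′(r_i))^{-1} mod 19^{i+2}, f′(x) = 2x + 14. Iterate:
  r_0 = 2 (mod 19)
  r_1 = 154 (mod 361)
  r_2 = 5208 (mod 6859)
  r_3 = 94375 (mod 130321)
Final: r = 94375 satisfies f(r) ≡ 0 mod 19^4.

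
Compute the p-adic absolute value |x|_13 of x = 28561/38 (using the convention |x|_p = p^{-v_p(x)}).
|28561/38|_13 = 1/28561

Step 1 — compute v_13(x) by factoring powers of 13 out of the numerator and denominator: v_13(28561/38) = 4. Step 2 — apply |x|_p = p^{-v_p(x)} = 13^{-4} = 1/28561.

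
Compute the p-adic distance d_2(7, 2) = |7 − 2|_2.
d_2(7, 2) = 1

Step 1 — x − y = 7 − 2 = 5. Step 2 — v_2(5) = 0 (factor: 5 = (2^0 · 5); the sign does not affect v_p). Step 3 — |x − y|_2 = 2^{0} = 1.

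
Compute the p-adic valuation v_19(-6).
v_19(-6) = 0

v_19(n) is the largest exponent k such that 19^k divides n. Factor out: -6 = -19^0 · 6. (Sign doesn't affect v_p.) So v_19(-6) = 0.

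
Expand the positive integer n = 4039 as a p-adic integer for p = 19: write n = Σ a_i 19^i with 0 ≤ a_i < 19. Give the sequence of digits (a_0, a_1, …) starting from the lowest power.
(a_0, a_1, …) = (11, 3, 11)

Repeated division by 19 gives the digits low-to-high: 4039 = 11 + 3·19^1 + 11·19^2. Digit sequence: (11, 3, 11).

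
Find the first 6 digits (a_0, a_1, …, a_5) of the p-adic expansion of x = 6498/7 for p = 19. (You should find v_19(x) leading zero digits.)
(a_0, …, a_5) = (0, 0, 8, 16, 10, 13)

v_19(6498/7) = 2, so a_0 = ... = a_1 = 0. Factor out: x = 19^2 · u with u = 18/7 a unit in ℤ_19. Expand u iteratively via a_{v+i} = u_i mod 19, u_{i+1} = (u_i − a_{v+i})/19:
  u_0 = 18/7;  a_2 = 8;  u_1 = (u_0 − 8)/19 = -2/7
  u_1 = -2/7;  a_3 = 16;  u_2 = (u_1 − 16)/19 = -6/7
  u_2 = -6/7;  a_4 = 10;  u_3 = (u_2 − 10)/19 = -4/7
  u_3 = -4/7;  a_5 = 13;  u_4 = (u_3 − 13)/19 = -5/7
Digits: (0, 0, 8, 16, 10, 13).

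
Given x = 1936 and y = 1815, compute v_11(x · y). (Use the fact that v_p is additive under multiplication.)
v_11(3513840) = 4

v_p(x) = 2 (factor: 1936 = 11^2 · 16); v_p(y) = 2 (factor: 1815 = 11^2 · 15). Additivity: v_p(xy) = v_p(x) + v_p(y) = 2 + 2 = 4. (Direct check: xy = 3513840 = 11^4 · (240).)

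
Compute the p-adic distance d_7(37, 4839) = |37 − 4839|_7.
d_7(37, 4839) = 1/2401

Step 1 — x − y = 37 − 4839 = -4802. Step 2 — v_7(-4802) = 4 (factor: -4802 = −(7^4 · 2); the sign does not affect v_p). Step 3 — |x − y|_7 = 7^{-4} = 1/2401.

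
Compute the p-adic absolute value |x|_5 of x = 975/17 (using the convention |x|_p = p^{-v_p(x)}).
|975/17|_5 = 1/25

Step 1 — compute v_5(x) by factoring powers of 5 out of the numerator and denominator: v_5(975/17) = 2. Step 2 — apply |x|_p = p^{-v_p(x)} = 5^{-2} = 1/25.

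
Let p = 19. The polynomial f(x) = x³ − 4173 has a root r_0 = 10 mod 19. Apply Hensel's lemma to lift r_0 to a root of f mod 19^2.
r_1 = 29 (mod 361)

Hensel: r_{i+1} = r_i − f(r_i)/f′(r_i) mod 19^{i+2}, where f′(x) = 3x². Iterate:
  r_0 = 10 (mod 19)
  r_1 = 29 (mod 361)
Final: r = 29 with f(r) ≡ 0 mod 19^2.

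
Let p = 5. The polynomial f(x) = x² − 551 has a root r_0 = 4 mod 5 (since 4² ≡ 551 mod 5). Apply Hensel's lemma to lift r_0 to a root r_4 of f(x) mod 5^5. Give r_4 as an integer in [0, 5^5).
r_4 = 1599 (mod 3125)

Hensel's recurrence: r_{i+1} = r_i − f(r_i)·(f′(r_i))^{-1} mod 5^{i+2}, with f′(x) = 2x. Iterate:
  r_0 = 4 (mod 5)
  r_1 = 24 (mod 25)
  r_2 = 99 (mod 125)
  r_3 = 349 (mod 625)
  r_4 = 1599 (mod 3125)
Final: r_4 = 1599, and one checks f(r_4) ≡ 0 mod 5^5.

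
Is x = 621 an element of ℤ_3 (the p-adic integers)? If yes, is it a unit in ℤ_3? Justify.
x ∈ ℤ_3 but not a unit; v_3(x) = 3 > 0

ℤ_3 = {x ∈ ℚ_3 : v_3(x) ≥ 0} and ℤ_3^× = {x ∈ ℤ_3 : v_3(x) = 0}. Here v_3(621) = v_3(num) − v_3(den) = 3; compare against these criteria.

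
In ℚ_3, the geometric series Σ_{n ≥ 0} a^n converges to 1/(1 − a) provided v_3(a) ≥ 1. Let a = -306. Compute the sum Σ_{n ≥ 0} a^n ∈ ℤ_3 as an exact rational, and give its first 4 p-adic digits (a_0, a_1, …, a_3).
Σ a^n = 1/(1 − a) = 1/307;  first 4 digits = (1, 0, 2, 0)

v_3(a) = 2 ≥ 1, so the series converges in ℤ_3 to 1/(1 − a) = 1/(1 − (-306)) = 1/307. Expand this rational in ℤ_3: compute digits iteratively via d_i = x_i mod 3, x_{i+1} = (x_i − d_i)/3. The first 4 digits are (1, 0, 2, 0).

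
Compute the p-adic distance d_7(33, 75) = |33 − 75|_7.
d_7(33, 75) = 1/7

Step 1 — x − y = 33 − 75 = -42. Step 2 — v_7(-42) = 1 (factor: -42 = −(7^1 · 6); the sign does not affect v_p). Step 3 — |x − y|_7 = 7^{-1} = 1/7.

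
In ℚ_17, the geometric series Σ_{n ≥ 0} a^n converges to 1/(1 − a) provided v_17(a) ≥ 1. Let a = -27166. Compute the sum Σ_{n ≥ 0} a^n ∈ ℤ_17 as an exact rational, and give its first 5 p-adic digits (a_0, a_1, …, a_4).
Σ a^n = 1/(1 − a) = 1/27167;  first 5 digits = (1, 0, 8, 11, 12)

v_17(a) = 2 ≥ 1, so the series converges in ℤ_17 to 1/(1 − a) = 1/(1 − (-27166)) = 1/27167. Expand this rational in ℤ_17: compute digits iteratively via d_i = x_i mod 17, x_{i+1} = (x_i − d_i)/17. The first 5 digits are (1, 0, 8, 11, 12).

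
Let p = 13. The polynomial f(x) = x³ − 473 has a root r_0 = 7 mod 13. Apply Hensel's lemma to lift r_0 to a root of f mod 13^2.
r_1 = 124 (mod 169)

Hensel: r_{i+1} = r_i − f(r_i)/f′(r_i) mod 13^{i+2}, where f′(x) = 3x². Iterate:
  r_0 = 7 (mod 13)
  r_1 = 124 (mod 169)
Final: r = 124 with f(r) ≡ 0 mod 13^2.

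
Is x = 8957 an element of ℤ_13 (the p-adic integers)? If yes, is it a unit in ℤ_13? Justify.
x ∈ ℤ_13 but not a unit; v_13(x) = 2 > 0

ℤ_13 = {x ∈ ℚ_13 : v_13(x) ≥ 0} and ℤ_13^× = {x ∈ ℤ_13 : v_13(x) = 0}. Here v_13(8957) = v_13(num) − v_13(den) = 2; compare against these criteria.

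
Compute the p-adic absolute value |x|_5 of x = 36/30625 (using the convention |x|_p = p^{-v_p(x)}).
|36/30625|_5 = 625

Step 1 — compute v_5(x) by factoring powers of 5 out of the numerator and denominator: v_5(36/30625) = -4. Step 2 — apply |x|_p = p^{-v_p(x)} = 5^{4} = 625.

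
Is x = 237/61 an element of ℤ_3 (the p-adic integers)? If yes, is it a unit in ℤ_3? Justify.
x ∈ ℤ_3 but not a unit; v_3(x) = 1 > 0

ℤ_3 = {x ∈ ℚ_3 : v_3(x) ≥ 0} and ℤ_3^× = {x ∈ ℤ_3 : v_3(x) = 0}. Here v_3(237/61) = v_3(num) − v_3(den) = 1; compare against these criteria.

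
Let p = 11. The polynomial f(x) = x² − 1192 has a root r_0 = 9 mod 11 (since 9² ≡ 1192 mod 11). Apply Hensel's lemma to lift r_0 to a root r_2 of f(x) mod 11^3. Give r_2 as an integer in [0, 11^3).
r_2 = 790 (mod 1331)

Hensel's recurrence: r_{i+1} = r_i − f(r_i)·(f′(r_i))^{-1} mod 11^{i+2}, with f′(x) = 2x. Iterate:
  r_0 = 9 (mod 11)
  r_1 = 64 (mod 121)
  r_2 = 790 (mod 1331)
Final: r_2 = 790, and one checks f(r_2) ≡ 0 mod 11^3.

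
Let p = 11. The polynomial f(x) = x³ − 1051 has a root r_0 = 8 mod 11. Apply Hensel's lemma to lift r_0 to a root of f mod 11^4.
r_3 = 987 (mod 14641)

Hensel: r_{i+1} = r_i − f(r_i)/f′(r_i) mod 11^{i+2}, where f′(x) = 3x². Iterate:
  r_0 = 8 (mod 11)
  r_1 = 19 (mod 121)
  r_2 = 987 (mod 1331)
  r_3 = 987 (mod 14641)
Final: r = 987 with f(r) ≡ 0 mod 11^4.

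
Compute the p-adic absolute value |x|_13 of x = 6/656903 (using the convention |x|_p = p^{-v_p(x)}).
|6/656903|_13 = 28561

Step 1 — compute v_13(x) by factoring powers of 13 out of the numerator and denominator: v_13(6/656903) = -4. Step 2 — apply |x|_p = p^{-v_p(x)} = 13^{4} = 28561.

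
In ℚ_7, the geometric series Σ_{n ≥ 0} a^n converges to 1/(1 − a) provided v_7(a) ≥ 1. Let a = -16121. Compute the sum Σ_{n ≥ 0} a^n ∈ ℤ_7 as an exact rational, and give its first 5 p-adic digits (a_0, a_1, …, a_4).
Σ a^n = 1/(1 − a) = 1/16122;  first 5 digits = (1, 0, 0, 2, 0)

v_7(a) = 3 ≥ 1, so the series converges in ℤ_7 to 1/(1 − a) = 1/(1 − (-16121)) = 1/16122. Expand this rational in ℤ_7: compute digits iteratively via d_i = x_i mod 7, x_{i+1} = (x_i − d_i)/7. The first 5 digits are (1, 0, 0, 2, 0).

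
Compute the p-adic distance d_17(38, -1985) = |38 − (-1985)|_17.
d_17(38, -1985) = 1/289

Step 1 — x − y = 38 − (-1985) = 2023. Step 2 — v_17(2023) = 2 (factor: 2023 = (17^2 · 7); the sign does not affect v_p). Step 3 — |x − y|_17 = 17^{-2} = 1/289.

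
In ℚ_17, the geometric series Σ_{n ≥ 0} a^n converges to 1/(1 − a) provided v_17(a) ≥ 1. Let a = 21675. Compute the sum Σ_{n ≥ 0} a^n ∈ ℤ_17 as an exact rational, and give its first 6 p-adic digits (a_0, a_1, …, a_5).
Σ a^n = 1/(1 − a) = -1/21674;  first 6 digits = (1, 0, 7, 4, 15, 7)

v_17(a) = 2 ≥ 1, so the series converges in ℤ_17 to 1/(1 − a) = 1/(1 − 21675) = -1/21674. Expand this rational in ℤ_17: compute digits iteratively via d_i = x_i mod 17, x_{i+1} = (x_i − d_i)/17. The first 6 digits are (1, 0, 7, 4, 15, 7).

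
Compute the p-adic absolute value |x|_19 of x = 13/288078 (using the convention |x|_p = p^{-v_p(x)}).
|13/288078|_19 = 6859

Step 1 — compute v_19(x) by factoring powers of 19 out of the numerator and denominator: v_19(13/288078) = -3. Step 2 — apply |x|_p = p^{-v_p(x)} = 19^{3} = 6859.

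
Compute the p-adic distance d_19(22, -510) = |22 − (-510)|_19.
d_19(22, -510) = 1/19

Step 1 — x − y = 22 − (-510) = 532. Step 2 — v_19(532) = 1 (factor: 532 = (19^1 · 28); the sign does not affect v_p). Step 3 — |x − y|_19 = 19^{-1} = 1/19.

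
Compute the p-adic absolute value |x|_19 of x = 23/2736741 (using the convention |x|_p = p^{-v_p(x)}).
|23/2736741|_19 = 130321

Step 1 — compute v_19(x) by factoring powers of 19 out of the numerator and denominator: v_19(23/2736741) = -4. Step 2 — apply |x|_p = p^{-v_p(x)} = 19^{4} = 130321.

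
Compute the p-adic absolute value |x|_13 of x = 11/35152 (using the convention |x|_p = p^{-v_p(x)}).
|11/35152|_13 = 2197

Step 1 — compute v_13(x) by factoring powers of 13 out of the numerator and denominator: v_13(11/35152) = -3. Step 2 — apply |x|_p = p^{-v_p(x)} = 13^{3} = 2197.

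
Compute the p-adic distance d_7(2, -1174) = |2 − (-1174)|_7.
d_7(2, -1174) = 1/49

Step 1 — x − y = 2 − (-1174) = 1176. Step 2 — v_7(1176) = 2 (factor: 1176 = (7^2 · 24); the sign does not affect v_p). Step 3 — |x − y|_7 = 7^{-2} = 1/49.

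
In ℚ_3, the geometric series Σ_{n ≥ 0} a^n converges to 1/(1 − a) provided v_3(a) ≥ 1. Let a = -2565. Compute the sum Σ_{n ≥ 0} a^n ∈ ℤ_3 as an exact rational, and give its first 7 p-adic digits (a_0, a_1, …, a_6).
Σ a^n = 1/(1 − a) = 1/2566;  first 7 digits = (1, 0, 0, 1, 1, 1, 0)

v_3(a) = 3 ≥ 1, so the series converges in ℤ_3 to 1/(1 − a) = 1/(1 − (-2565)) = 1/2566. Expand this rational in ℤ_3: compute digits iteratively via d_i = x_i mod 3, x_{i+1} = (x_i − d_i)/3. The first 7 digits are (1, 0, 0, 1, 1, 1, 0).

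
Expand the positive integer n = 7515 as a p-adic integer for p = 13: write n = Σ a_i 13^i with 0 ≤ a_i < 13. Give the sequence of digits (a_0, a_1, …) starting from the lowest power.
(a_0, a_1, …) = (1, 6, 5, 3)

Repeated division by 13 gives the digits low-to-high: 7515 = 1 + 6·13^1 + 5·13^2 + 3·13^3. Digit sequence: (1, 6, 5, 3).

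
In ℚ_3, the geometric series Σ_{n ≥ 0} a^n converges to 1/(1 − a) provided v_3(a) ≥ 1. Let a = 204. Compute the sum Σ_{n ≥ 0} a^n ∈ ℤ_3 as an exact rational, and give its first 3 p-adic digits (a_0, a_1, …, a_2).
Σ a^n = 1/(1 − a) = -1/203;  first 3 digits = (1, 2, 2)

v_3(a) = 1 ≥ 1, so the series converges in ℤ_3 to 1/(1 − a) = 1/(1 − 204) = -1/203. Expand this rational in ℤ_3: compute digits iteratively via d_i = x_i mod 3, x_{i+1} = (x_i − d_i)/3. The first 3 digits are (1, 2, 2).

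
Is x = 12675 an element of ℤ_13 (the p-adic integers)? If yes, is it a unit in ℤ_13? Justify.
x ∈ ℤ_13 but not a unit; v_13(x) = 2 > 0

ℤ_13 = {x ∈ ℚ_13 : v_13(x) ≥ 0} and ℤ_13^× = {x ∈ ℤ_13 : v_13(x) = 0}. Here v_13(12675) = v_13(num) − v_13(den) = 2; compare against these criteria.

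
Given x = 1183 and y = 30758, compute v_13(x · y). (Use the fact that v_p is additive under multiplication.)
v_13(36386714) = 5

v_p(x) = 2 (factor: 1183 = 13^2 · 7); v_p(y) = 3 (factor: 30758 = 13^3 · 14). Additivity: v_p(xy) = v_p(x) + v_p(y) = 2 + 3 = 5. (Direct check: xy = 36386714 = 13^5 · (98).)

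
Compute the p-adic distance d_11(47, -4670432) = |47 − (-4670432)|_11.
d_11(47, -4670432) = 1/161051

Step 1 — x − y = 47 − (-4670432) = 4670479. Step 2 — v_11(4670479) = 5 (factor: 4670479 = (11^5 · 29); the sign does not affect v_p). Step 3 — |x − y|_11 = 11^{-5} = 1/161051.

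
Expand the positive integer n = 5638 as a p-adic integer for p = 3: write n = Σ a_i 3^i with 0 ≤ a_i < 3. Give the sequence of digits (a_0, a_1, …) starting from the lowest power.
(a_0, a_1, …) = (1, 1, 2, 1, 0, 2, 1, 2)

Repeated division by 3 gives the digits low-to-high: 5638 = 1 + 1·3^1 + 2·3^2 + 1·3^3 + 2·3^5 + 1·3^6 + 2·3^7. Digit sequence: (1, 1, 2, 1, 0, 2, 1, 2).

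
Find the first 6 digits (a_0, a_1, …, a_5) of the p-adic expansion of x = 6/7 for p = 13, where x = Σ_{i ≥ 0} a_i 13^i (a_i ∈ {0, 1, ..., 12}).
(a_0, …, a_5) = (12, 1, 11, 1, 11, 1)

v_13(6/7) = 0 (numerator and denominator both coprime to 13), so x ∈ ℤ_13^×. Compute digits iteratively via a_i = x_i mod 13, x_{i+1} = (x_i − a_i)/13, with x_0 = x:
  x_0 = 6/7;  a_0 = 12;  x_1 = (x_0 − 12)/13 = -6/7
  x_1 = -6/7;  a_1 = 1;  x_2 = (x_1 − 1)/13 = -1/7
  x_2 = -1/7;  a_2 = 11;  x_3 = (x_2 − 11)/13 = -6/7
  x_3 = -6/7;  a_3 = 1;  x_4 = (x_3 − 1)/13 = -1/7
  x_4 = -1/7;  a_4 = 11;  x_5 = (x_4 − 11)/13 = -6/7
  x_5 = -6/7;  a_5 = 1;  x_6 = (x_5 − 1)/13 = -1/7
Digits: (12, 1, 11, 1, 11, 1).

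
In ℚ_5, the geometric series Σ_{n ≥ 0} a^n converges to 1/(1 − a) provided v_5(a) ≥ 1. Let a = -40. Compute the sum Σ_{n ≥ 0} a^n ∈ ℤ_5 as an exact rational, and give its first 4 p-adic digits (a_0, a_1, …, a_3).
Σ a^n = 1/(1 − a) = 1/41;  first 4 digits = (1, 2, 2, 0)

v_5(a) = 1 ≥ 1, so the series converges in ℤ_5 to 1/(1 − a) = 1/(1 − (-40)) = 1/41. Expand this rational in ℤ_5: compute digits iteratively via d_i = x_i mod 5, x_{i+1} = (x_i − d_i)/5. The first 4 digits are (1, 2, 2, 0).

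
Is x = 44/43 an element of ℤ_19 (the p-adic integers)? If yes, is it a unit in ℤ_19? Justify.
x ∈ ℤ_19^× (unit); v_19(x) = 0

ℤ_19 = {x ∈ ℚ_19 : v_19(x) ≥ 0} and ℤ_19^× = {x ∈ ℤ_19 : v_19(x) = 0}. Here v_19(44/43) = v_19(num) − v_19(den) = 0; compare against these criteria.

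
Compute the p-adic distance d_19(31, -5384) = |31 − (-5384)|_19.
d_19(31, -5384) = 1/361

Step 1 — x − y = 31 − (-5384) = 5415. Step 2 — v_19(5415) = 2 (factor: 5415 = (19^2 · 15); the sign does not affect v_p). Step 3 — |x − y|_19 = 19^{-2} = 1/361.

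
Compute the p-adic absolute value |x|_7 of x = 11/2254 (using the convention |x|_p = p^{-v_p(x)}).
|11/2254|_7 = 49

Step 1 — compute v_7(x) by factoring powers of 7 out of the numerator and denominator: v_7(11/2254) = -2. Step 2 — apply |x|_p = p^{-v_p(x)} = 7^{2} = 49.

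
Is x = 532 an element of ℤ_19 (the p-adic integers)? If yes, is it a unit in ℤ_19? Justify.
x ∈ ℤ_19 but not a unit; v_19(x) = 1 > 0

ℤ_19 = {x ∈ ℚ_19 : v_19(x) ≥ 0} and ℤ_19^× = {x ∈ ℤ_19 : v_19(x) = 0}. Here v_19(532) = v_19(num) − v_19(den) = 1; compare against these criteria.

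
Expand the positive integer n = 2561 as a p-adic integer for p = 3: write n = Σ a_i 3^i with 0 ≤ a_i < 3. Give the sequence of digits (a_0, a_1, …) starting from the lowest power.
(a_0, a_1, …) = (2, 1, 2, 1, 1, 1, 0, 1)

Repeated division by 3 gives the digits low-to-high: 2561 = 2 + 1·3^1 + 2·3^2 + 1·3^3 + 1·3^4 + 1·3^5 + 1·3^7. Digit sequence: (2, 1, 2, 1, 1, 1, 0, 1).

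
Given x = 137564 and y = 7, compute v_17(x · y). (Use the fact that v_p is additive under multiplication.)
v_17(962948) = 3

v_p(x) = 3 (factor: 137564 = 17^3 · 28); v_p(y) = 0 (factor: 7 = 17^0 · 7). Additivity: v_p(xy) = v_p(x) + v_p(y) = 3 + 0 = 3. (Direct check: xy = 962948 = 17^3 · (196).)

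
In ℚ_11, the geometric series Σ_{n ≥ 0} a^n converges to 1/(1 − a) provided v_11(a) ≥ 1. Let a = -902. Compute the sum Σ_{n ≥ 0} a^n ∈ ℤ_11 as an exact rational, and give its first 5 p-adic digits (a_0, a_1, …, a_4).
Σ a^n = 1/(1 − a) = 1/903;  first 5 digits = (1, 6, 6, 1, 1)

v_11(a) = 1 ≥ 1, so the series converges in ℤ_11 to 1/(1 − a) = 1/(1 − (-902)) = 1/903. Expand this rational in ℤ_11: compute digits iteratively via d_i = x_i mod 11, x_{i+1} = (x_i − d_i)/11. The first 5 digits are (1, 6, 6, 1, 1).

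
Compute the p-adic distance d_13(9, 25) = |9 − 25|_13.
d_13(9, 25) = 1

Step 1 — x − y = 9 − 25 = -16. Step 2 — v_13(-16) = 0 (factor: -16 = −(13^0 · 16); the sign does not affect v_p). Step 3 — |x − y|_13 = 13^{0} = 1.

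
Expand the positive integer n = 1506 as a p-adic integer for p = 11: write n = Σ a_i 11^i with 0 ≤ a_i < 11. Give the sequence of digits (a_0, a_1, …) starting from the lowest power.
(a_0, a_1, …) = (10, 4, 1, 1)

Repeated division by 11 gives the digits low-to-high: 1506 = 10 + 4·11^1 + 1·11^2 + 1·11^3. Digit sequence: (10, 4, 1, 1).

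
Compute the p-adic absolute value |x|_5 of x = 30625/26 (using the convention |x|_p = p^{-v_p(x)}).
|30625/26|_5 = 1/625

Step 1 — compute v_5(x) by factoring powers of 5 out of the numerator and denominator: v_5(30625/26) = 4. Step 2 — apply |x|_p = p^{-v_p(x)} = 5^{-4} = 1/625.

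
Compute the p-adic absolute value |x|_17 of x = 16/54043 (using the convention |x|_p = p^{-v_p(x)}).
|16/54043|_17 = 4913

Step 1 — compute v_17(x) by factoring powers of 17 out of the numerator and denominator: v_17(16/54043) = -3. Step 2 — apply |x|_p = p^{-v_p(x)} = 17^{3} = 4913.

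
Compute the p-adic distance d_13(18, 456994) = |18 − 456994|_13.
d_13(18, 456994) = 1/28561

Step 1 — x − y = 18 − 456994 = -456976. Step 2 — v_13(-456976) = 4 (factor: -456976 = −(13^4 · 16); the sign does not affect v_p). Step 3 — |x − y|_13 = 13^{-4} = 1/28561.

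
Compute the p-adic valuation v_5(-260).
v_5(-260) = 1

v_5(n) is the largest exponent k such that 5^k divides n. Factor out: -260 = -5^1 · 52. (Sign doesn't affect v_p.) So v_5(-260) = 1.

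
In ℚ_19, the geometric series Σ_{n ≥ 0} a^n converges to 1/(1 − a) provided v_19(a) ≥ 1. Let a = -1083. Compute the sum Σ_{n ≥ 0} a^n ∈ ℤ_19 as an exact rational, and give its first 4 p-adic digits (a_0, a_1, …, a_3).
Σ a^n = 1/(1 − a) = 1/1084;  first 4 digits = (1, 0, 16, 18)

v_19(a) = 2 ≥ 1, so the series converges in ℤ_19 to 1/(1 − a) = 1/(1 − (-1083)) = 1/1084. Expand this rational in ℤ_19: compute digits iteratively via d_i = x_i mod 19, x_{i+1} = (x_i − d_i)/19. The first 4 digits are (1, 0, 16, 18).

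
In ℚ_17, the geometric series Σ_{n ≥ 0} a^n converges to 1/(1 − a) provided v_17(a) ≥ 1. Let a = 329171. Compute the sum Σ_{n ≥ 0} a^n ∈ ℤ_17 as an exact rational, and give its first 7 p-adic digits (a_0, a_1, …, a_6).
Σ a^n = 1/(1 − a) = -1/329170;  first 7 digits = (1, 0, 0, 16, 3, 0, 1)

v_17(a) = 3 ≥ 1, so the series converges in ℤ_17 to 1/(1 − a) = 1/(1 − 329171) = -1/329170. Expand this rational in ℤ_17: compute digits iteratively via d_i = x_i mod 17, x_{i+1} = (x_i − d_i)/17. The first 7 digits are (1, 0, 0, 16, 3, 0, 1).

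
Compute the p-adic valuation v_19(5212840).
v_19(5212840) = 4

v_19(n) is the largest exponent k such that 19^k divides n. Factor out: 5212840 = 19^4 · 40. (Sign doesn't affect v_p.) So v_19(5212840) = 4.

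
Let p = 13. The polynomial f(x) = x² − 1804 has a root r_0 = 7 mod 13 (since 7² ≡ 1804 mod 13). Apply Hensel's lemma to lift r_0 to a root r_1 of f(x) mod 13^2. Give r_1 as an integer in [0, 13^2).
r_1 = 72 (mod 169)

Hensel's recurrence: r_{i+1} = r_i − f(r_i)·(f′(r_i))^{-1} mod 13^{i+2}, with f′(x) = 2x. Iterate:
  r_0 = 7 (mod 13)
  r_1 = 72 (mod 169)
Final: r_1 = 72, and one checks f(r_1) ≡ 0 mod 13^2.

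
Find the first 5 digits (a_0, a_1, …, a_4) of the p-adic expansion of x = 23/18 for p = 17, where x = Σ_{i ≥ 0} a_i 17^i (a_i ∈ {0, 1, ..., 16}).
(a_0, …, a_4) = (6, 12, 4, 12, 4)

v_17(23/18) = 0 (numerator and denominator both coprime to 17), so x ∈ ℤ_17^×. Compute digits iteratively via a_i = x_i mod 17, x_{i+1} = (x_i − a_i)/17, with x_0 = x:
  x_0 = 23/18;  a_0 = 6;  x_1 = (x_0 − 6)/17 = -5/18
  x_1 = -5/18;  a_1 = 12;  x_2 = (x_1 − 12)/17 = -13/18
  x_2 = -13/18;  a_2 = 4;  x_3 = (x_2 − 4)/17 = -5/18
  x_3 = -5/18;  a_3 = 12;  x_4 = (x_3 − 12)/17 = -13/18
  x_4 = -13/18;  a_4 = 4;  x_5 = (x_4 − 4)/17 = -5/18
Digits: (6, 12, 4, 12, 4).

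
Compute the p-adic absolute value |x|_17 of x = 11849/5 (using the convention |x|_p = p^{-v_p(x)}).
|11849/5|_17 = 1/289

Step 1 — compute v_17(x) by factoring powers of 17 out of the numerator and denominator: v_17(11849/5) = 2. Step 2 — apply |x|_p = p^{-v_p(x)} = 17^{-2} = 1/289.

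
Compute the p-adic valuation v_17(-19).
v_17(-19) = 0

v_17(n) is the largest exponent k such that 17^k divides n. Factor out: -19 = -17^0 · 19. (Sign doesn't affect v_p.) So v_17(-19) = 0.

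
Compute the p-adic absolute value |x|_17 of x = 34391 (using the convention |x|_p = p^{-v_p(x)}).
|34391|_17 = 1/4913

Step 1 — compute v_17(x) by factoring powers of 17 out of the numerator and denominator: v_17(34391) = 3. Step 2 — apply |x|_p = p^{-v_p(x)} = 17^{-3} = 1/4913.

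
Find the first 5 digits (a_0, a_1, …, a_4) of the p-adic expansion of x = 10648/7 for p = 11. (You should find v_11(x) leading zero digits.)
(a_0, …, a_4) = (0, 0, 0, 9, 4)

v_11(10648/7) = 3, so a_0 = ... = a_2 = 0. Factor out: x = 11^3 · u with u = 8/7 a unit in ℤ_11. Expand u iteratively via a_{v+i} = u_i mod 11, u_{i+1} = (u_i − a_{v+i})/11:
  u_0 = 8/7;  a_3 = 9;  u_1 = (u_0 − 9)/11 = -5/7
  u_1 = -5/7;  a_4 = 4;  u_2 = (u_1 − 4)/11 = -3/7
Digits: (0, 0, 0, 9, 4).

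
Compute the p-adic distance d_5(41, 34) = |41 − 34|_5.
d_5(41, 34) = 1

Step 1 — x − y = 41 − 34 = 7. Step 2 — v_5(7) = 0 (factor: 7 = (5^0 · 7); the sign does not affect v_p). Step 3 — |x − y|_5 = 5^{0} = 1.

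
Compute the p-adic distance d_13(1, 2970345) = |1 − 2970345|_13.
d_13(1, 2970345) = 1/371293

Step 1 — x − y = 1 − 2970345 = -2970344. Step 2 — v_13(-2970344) = 5 (factor: -2970344 = −(13^5 · 8); the sign does not affect v_p). Step 3 — |x − y|_13 = 13^{-5} = 1/371293.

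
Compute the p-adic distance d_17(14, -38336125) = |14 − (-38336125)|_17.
d_17(14, -38336125) = 1/1419857

Step 1 — x − y = 14 − (-38336125) = 38336139. Step 2 — v_17(38336139) = 5 (factor: 38336139 = (17^5 · 27); the sign does not affect v_p). Step 3 — |x − y|_17 = 17^{-5} = 1/1419857.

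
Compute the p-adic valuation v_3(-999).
v_3(-999) = 3

v_3(n) is the largest exponent k such that 3^k divides n. Factor out: -999 = -3^3 · 37. (Sign doesn't affect v_p.) So v_3(-999) = 3.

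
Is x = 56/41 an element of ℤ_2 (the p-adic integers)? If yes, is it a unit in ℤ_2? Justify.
x ∈ ℤ_2 but not a unit; v_2(x) = 3 > 0

ℤ_2 = {x ∈ ℚ_2 : v_2(x) ≥ 0} and ℤ_2^× = {x ∈ ℤ_2 : v_2(x) = 0}. Here v_2(56/41) = v_2(num) − v_2(den) = 3; compare against these criteria.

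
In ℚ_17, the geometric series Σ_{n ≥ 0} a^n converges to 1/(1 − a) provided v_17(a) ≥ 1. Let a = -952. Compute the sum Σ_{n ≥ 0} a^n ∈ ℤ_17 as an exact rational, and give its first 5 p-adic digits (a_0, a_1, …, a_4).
Σ a^n = 1/(1 − a) = 1/953;  first 5 digits = (1, 12, 4, 8, 12)

v_17(a) = 1 ≥ 1, so the series converges in ℤ_17 to 1/(1 − a) = 1/(1 − (-952)) = 1/953. Expand this rational in ℤ_17: compute digits iteratively via d_i = x_i mod 17, x_{i+1} = (x_i − d_i)/17. The first 5 digits are (1, 12, 4, 8, 12).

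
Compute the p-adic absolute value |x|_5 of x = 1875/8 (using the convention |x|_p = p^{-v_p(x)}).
|1875/8|_5 = 1/625

Step 1 — compute v_5(x) by factoring powers of 5 out of the numerator and denominator: v_5(1875/8) = 4. Step 2 — apply |x|_p = p^{-v_p(x)} = 5^{-4} = 1/625.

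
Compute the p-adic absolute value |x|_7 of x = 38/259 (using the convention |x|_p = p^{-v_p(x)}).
|38/259|_7 = 7

Step 1 — compute v_7(x) by factoring powers of 7 out of the numerator and denominator: v_7(38/259) = -1. Step 2 — apply |x|_p = p^{-v_p(x)} = 7^{1} = 7.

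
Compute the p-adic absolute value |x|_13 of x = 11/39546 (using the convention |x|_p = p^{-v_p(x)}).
|11/39546|_13 = 2197

Step 1 — compute v_13(x) by factoring powers of 13 out of the numerator and denominator: v_13(11/39546) = -3. Step 2 — apply |x|_p = p^{-v_p(x)} = 13^{3} = 2197.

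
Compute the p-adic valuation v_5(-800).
v_5(-800) = 2

v_5(n) is the largest exponent k such that 5^k divides n. Factor out: -800 = -5^2 · 32. (Sign doesn't affect v_p.) So v_5(-800) = 2.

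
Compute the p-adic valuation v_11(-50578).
v_11(-50578) = 3

v_11(n) is the largest exponent k such that 11^k divides n. Factor out: -50578 = -11^3 · 38. (Sign doesn't affect v_p.) So v_11(-50578) = 3.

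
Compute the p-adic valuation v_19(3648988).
v_19(3648988) = 4

v_19(n) is the largest exponent k such that 19^k divides n. Factor out: 3648988 = 19^4 · 28. (Sign doesn't affect v_p.) So v_19(3648988) = 4.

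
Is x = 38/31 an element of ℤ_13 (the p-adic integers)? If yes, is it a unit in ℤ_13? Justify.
x ∈ ℤ_13^× (unit); v_13(x) = 0

ℤ_13 = {x ∈ ℚ_13 : v_13(x) ≥ 0} and ℤ_13^× = {x ∈ ℤ_13 : v_13(x) = 0}. Here v_13(38/31) = v_13(num) − v_13(den) = 0; compare against these criteria.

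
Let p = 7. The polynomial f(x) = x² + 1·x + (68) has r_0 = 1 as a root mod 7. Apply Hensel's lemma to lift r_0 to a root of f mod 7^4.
r_3 = 876 (mod 2401)

Hensel: r_{i+1} = r_i − f(r_i)·(f′(r_i))^{-1} mod 7^{i+2}, f′(x) = 2x + 1. Iterate:
  r_0 = 1 (mod 7)
  r_1 = 43 (mod 49)
  r_2 = 190 (mod 343)
  r_3 = 876 (mod 2401)
Final: r = 876 satisfies f(r) ≡ 0 mod 7^4.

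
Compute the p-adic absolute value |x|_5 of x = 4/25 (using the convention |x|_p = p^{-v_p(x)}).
|4/25|_5 = 25

Step 1 — compute v_5(x) by factoring powers of 5 out of the numerator and denominator: v_5(4/25) = -2. Step 2 — apply |x|_p = p^{-v_p(x)} = 5^{2} = 25.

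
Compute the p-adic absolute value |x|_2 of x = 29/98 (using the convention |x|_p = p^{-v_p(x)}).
|29/98|_2 = 2

Step 1 — compute v_2(x) by factoring powers of 2 out of the numerator and denominator: v_2(29/98) = -1. Step 2 — apply |x|_p = p^{-v_p(x)} = 2^{1} = 2.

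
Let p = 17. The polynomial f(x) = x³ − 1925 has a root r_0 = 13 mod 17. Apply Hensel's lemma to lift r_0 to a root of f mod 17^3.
r_2 = 3379 (mod 4913)

Hensel: r_{i+1} = r_i − f(r_i)/f′(r_i) mod 17^{i+2}, where f′(x) = 3x². Iterate:
  r_0 = 13 (mod 17)
  r_1 = 200 (mod 289)
  r_2 = 3379 (mod 4913)
Final: r = 3379 with f(r) ≡ 0 mod 17^3.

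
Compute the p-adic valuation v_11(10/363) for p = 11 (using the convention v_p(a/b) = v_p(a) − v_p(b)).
v_11(10/363) = -2

Factor powers of 11 from the numerator and denominator of the reduced fraction: 10 = 11^0 · 10 and 363 = 11^2 · 3. Apply v_p(a/b) = v_p(a) − v_p(b): v_11(10/363) = 0 − 2 = -2.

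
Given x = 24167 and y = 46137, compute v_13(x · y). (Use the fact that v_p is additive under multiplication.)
v_13(1114992879) = 6

v_p(x) = 3 (factor: 24167 = 13^3 · 11); v_p(y) = 3 (factor: 46137 = 13^3 · 21). Additivity: v_p(xy) = v_p(x) + v_p(y) = 3 + 3 = 6. (Direct check: xy = 1114992879 = 13^6 · (231).)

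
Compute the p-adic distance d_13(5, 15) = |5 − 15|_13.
d_13(5, 15) = 1

Step 1 — x − y = 5 − 15 = -10. Step 2 — v_13(-10) = 0 (factor: -10 = −(13^0 · 10); the sign does not affect v_p). Step 3 — |x − y|_13 = 13^{0} = 1.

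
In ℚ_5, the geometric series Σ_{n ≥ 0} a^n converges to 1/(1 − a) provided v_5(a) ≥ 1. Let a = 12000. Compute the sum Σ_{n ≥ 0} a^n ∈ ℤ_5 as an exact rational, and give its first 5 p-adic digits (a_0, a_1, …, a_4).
Σ a^n = 1/(1 − a) = -1/11999;  first 5 digits = (1, 0, 0, 1, 4)

v_5(a) = 3 ≥ 1, so the series converges in ℤ_5 to 1/(1 − a) = 1/(1 − 12000) = -1/11999. Expand this rational in ℤ_5: compute digits iteratively via d_i = x_i mod 5, x_{i+1} = (x_i − d_i)/5. The first 5 digits are (1, 0, 0, 1, 4).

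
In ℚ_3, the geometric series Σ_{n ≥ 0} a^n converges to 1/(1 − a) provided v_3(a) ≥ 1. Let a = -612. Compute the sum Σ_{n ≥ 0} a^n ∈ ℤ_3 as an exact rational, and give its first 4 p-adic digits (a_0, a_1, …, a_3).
Σ a^n = 1/(1 − a) = 1/613;  first 4 digits = (1, 0, 1, 1)

v_3(a) = 2 ≥ 1, so the series converges in ℤ_3 to 1/(1 − a) = 1/(1 − (-612)) = 1/613. Expand this rational in ℤ_3: compute digits iteratively via d_i = x_i mod 3, x_{i+1} = (x_i − d_i)/3. The first 4 digits are (1, 0, 1, 1).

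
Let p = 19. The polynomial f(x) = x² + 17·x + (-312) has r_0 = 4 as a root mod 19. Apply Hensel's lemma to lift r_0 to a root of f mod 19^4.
r_3 = 27117 (mod 130321)

Hensel: r_{i+1} = r_i − f(r_i)·(f′(r_i))^{-1} mod 19^{i+2}, f′(x) = 2x + 17. Iterate:
  r_0 = 4 (mod 19)
  r_1 = 42 (mod 361)
  r_2 = 6540 (mod 6859)
  r_3 = 27117 (mod 130321)
Final: r = 27117 satisfies f(r) ≡ 0 mod 19^4.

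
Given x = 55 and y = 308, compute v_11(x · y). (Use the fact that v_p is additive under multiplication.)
v_11(16940) = 2

v_p(x) = 1 (factor: 55 = 11^1 · 5); v_p(y) = 1 (factor: 308 = 11^1 · 28). Additivity: v_p(xy) = v_p(x) + v_p(y) = 1 + 1 = 2. (Direct check: xy = 16940 = 11^2 · (140).)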